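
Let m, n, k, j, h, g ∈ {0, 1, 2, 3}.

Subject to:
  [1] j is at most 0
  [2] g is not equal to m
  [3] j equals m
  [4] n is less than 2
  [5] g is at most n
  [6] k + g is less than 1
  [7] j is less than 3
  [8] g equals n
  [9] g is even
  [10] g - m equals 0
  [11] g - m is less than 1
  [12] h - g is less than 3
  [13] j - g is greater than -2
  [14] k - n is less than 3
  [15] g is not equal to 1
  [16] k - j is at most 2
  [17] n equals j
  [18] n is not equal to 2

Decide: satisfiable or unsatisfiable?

From constraints 3, 8, and 17, g = n = j = m, so g = m. But constraint 2 says g ≠ m. Contradiction.

Unsatisfiable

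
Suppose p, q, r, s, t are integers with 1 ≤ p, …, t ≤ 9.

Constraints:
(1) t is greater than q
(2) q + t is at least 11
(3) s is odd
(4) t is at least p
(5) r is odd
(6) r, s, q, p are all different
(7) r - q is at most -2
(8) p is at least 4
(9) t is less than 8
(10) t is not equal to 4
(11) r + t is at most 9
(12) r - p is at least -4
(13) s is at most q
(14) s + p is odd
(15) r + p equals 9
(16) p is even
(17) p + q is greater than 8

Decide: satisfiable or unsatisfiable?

Satisfiable

The assignment p = 6, q = 5, r = 3, s = 1, t = 6 works:
  constraint 2 holds since q + t = 11.
  constraint 7 holds since r - q = -2.
The rest check out directly.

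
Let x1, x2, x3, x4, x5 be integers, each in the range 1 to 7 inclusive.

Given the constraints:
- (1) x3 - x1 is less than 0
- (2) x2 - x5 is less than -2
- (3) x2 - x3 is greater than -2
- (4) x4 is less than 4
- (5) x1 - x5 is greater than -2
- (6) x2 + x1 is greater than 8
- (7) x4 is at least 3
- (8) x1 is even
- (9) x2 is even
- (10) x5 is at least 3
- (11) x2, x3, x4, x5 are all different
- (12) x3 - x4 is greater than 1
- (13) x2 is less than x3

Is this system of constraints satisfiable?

Satisfiable

One satisfying assignment is x1 = 6, x2 = 4, x3 = 5, x4 = 3, x5 = 7.
For the less obvious constraints — constraint 1: x3 - x1 = -1; constraint 2: x2 - x5 = -3 — and the others hold by inspection.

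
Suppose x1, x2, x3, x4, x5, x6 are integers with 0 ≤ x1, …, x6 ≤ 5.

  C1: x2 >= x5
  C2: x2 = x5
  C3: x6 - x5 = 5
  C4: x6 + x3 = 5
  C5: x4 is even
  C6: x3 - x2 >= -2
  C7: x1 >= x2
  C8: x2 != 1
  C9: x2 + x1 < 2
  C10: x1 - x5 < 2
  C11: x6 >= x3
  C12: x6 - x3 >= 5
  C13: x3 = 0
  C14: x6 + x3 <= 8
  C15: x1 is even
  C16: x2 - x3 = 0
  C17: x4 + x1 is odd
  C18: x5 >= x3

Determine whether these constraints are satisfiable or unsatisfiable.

Unsatisfiable

Constraint 5 makes x4 even and constraint 15 makes x1 even, so x4 + x1 must be even. Constraint 17 says x4 + x1 is odd — contradiction.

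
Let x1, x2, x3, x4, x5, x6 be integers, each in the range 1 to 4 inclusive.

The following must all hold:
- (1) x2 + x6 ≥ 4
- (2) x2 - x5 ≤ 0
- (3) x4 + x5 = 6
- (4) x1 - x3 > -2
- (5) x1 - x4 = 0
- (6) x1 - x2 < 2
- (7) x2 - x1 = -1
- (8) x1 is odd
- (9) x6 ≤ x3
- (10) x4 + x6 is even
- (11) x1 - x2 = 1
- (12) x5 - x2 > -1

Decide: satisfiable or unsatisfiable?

Satisfiable

Setting (x1, x2, x3, x4, x5, x6) = (3, 2, 3, 3, 3, 3) satisfies everything: constraint 1: x2 + x6 = 5; constraint 2: x2 - x5 = -1, and the others follow.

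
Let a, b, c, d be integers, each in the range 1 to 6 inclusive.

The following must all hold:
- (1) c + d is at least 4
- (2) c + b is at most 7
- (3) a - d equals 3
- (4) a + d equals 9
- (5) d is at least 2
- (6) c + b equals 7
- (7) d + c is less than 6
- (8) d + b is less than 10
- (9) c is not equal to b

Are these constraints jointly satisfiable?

Satisfiable

Try a = 6, b = 6, c = 1, d = 3.
Check constraint 1: c + d = 4; constraint 2: c + b = 7. The remaining constraints are straightforward to verify.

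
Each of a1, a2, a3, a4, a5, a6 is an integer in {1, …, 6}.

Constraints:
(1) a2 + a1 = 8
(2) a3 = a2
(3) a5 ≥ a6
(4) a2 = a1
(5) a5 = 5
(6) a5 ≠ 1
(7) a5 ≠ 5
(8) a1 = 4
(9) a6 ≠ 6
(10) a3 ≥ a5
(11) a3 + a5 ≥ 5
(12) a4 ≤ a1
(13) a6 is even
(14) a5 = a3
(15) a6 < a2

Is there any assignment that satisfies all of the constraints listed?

Unsatisfiable

Constraint 5 fixes a5 = 5 and constraint 8 fixes a1 = 4. Constraints 2, 4, and 14 give a5 = a3 = a2 = a1, so a5 = a1. But 5 ≠ 4 — contradiction.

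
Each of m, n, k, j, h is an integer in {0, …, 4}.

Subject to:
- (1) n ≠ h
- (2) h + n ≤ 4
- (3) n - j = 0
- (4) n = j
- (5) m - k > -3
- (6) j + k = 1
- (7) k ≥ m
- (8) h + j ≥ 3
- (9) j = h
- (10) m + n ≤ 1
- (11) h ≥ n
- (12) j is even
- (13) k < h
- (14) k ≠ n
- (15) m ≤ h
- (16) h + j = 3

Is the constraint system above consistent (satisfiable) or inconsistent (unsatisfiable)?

From constraints 4 and 9, n = j = h, so n = h. But constraint 1 says n ≠ h. Contradiction.

Unsatisfiable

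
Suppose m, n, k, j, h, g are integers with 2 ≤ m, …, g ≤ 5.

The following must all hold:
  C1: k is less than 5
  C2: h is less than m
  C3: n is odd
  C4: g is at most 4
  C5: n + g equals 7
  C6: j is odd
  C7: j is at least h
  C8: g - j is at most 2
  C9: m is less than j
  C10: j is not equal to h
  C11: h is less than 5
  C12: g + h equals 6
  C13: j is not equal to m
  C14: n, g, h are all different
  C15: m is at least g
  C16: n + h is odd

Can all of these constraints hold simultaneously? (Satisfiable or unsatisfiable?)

Setting (m, n, k, j, h, g) = (4, 3, 3, 5, 2, 4) satisfies everything: constraint 5: n + g = 7; constraint 8: g - j = -1; constraint 12: g + h = 6, and the others follow.

Satisfiable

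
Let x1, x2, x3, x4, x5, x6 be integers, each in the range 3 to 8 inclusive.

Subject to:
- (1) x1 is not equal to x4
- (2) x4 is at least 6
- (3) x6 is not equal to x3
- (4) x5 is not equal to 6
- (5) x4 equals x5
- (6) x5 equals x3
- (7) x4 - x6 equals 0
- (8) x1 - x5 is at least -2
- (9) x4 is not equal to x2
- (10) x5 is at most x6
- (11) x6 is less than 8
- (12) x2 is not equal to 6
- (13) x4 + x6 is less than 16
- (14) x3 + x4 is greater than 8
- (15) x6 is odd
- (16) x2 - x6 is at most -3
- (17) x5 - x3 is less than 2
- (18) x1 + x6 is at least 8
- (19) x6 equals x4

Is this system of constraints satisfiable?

From constraints 5, 6, and 19, x6 = x4 = x5 = x3, so x6 = x3. But constraint 3 says x6 ≠ x3. Contradiction.

Unsatisfiable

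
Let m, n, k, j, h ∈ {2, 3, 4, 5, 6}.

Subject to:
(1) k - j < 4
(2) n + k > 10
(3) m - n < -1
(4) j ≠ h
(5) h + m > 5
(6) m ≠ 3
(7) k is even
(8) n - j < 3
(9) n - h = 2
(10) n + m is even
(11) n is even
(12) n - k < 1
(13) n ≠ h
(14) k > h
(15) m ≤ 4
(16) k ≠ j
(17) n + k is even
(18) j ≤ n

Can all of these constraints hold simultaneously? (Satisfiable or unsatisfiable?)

Setting (m, n, k, j, h) = (4, 6, 6, 5, 4) satisfies everything: constraint 1: k - j = 1; constraint 2: n + k = 12; constraint 3: m - n = -2, and the others follow.

Satisfiable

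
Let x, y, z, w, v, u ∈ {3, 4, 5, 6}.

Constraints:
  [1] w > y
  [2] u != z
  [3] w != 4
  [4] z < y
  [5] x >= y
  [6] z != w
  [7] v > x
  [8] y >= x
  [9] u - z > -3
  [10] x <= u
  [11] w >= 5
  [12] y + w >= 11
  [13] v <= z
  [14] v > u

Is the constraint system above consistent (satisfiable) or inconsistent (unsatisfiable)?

Unsatisfiable

Constraints 4, 5, 10, 13, and 14 give y ≤ x, x ≤ u, u < v, v ≤ z, z < y. Chaining: y ≤ x ≤ u < v ≤ z < y, which forces y < y — impossible.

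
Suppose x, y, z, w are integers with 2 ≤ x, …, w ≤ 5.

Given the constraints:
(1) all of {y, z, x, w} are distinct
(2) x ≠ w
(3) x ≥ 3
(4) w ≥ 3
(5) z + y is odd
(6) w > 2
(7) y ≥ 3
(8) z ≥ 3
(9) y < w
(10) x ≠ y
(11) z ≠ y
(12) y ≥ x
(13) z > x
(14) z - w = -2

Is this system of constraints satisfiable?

Unsatisfiable

Constraints 3, 4, 7, and 8 confine each of y, z, x, w to the 3 values {3, …, 5} (the domain already gives each ≤ 5).
Constraint 1 requires all 4 of them to be distinct, but only 3 values are available — impossible by the pigeonhole principle.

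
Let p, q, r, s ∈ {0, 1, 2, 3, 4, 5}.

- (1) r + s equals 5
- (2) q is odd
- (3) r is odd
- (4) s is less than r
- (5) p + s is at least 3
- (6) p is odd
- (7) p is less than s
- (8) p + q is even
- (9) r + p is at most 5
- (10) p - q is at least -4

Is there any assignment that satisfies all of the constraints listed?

Setting (p, q, r, s) = (1, 3, 3, 2) satisfies everything: constraint 1: r + s = 5; constraint 5: p + s = 3; constraint 9: r + p = 4, and the others follow.

Satisfiable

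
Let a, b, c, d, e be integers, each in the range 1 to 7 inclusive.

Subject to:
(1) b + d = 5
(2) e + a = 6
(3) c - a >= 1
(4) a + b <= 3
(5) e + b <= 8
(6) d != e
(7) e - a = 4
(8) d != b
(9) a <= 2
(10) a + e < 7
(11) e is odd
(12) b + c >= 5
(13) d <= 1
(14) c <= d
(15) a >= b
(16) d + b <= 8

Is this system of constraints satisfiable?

Unsatisfiable

From constraints 9 and 15: b ≤ a ≤ 2. From constraints 13 and 14: c ≤ d ≤ 1. Hence b + c ≤ 3. But constraint 12 requires b + c ≥ 5, and 5 > 3. Contradiction.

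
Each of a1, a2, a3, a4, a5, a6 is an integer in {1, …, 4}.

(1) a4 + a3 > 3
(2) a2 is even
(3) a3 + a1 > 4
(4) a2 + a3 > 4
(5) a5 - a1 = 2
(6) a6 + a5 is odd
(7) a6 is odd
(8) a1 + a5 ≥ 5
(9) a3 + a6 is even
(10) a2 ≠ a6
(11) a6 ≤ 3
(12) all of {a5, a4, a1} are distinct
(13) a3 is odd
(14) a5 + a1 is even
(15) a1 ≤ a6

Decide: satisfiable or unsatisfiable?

Satisfiable

Take a1 = 2, a2 = 2, a3 = 3, a4 = 1, a5 = 4, a6 = 3. Then constraint 1: a4 + a3 = 4; constraint 3: a3 + a1 = 5, and every other listed constraint is also met.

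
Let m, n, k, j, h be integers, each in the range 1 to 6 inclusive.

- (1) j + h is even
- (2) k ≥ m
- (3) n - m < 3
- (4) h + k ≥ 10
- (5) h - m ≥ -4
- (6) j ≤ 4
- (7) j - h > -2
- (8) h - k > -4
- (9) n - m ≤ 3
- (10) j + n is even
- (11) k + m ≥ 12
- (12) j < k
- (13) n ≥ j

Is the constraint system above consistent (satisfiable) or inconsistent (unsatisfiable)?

Satisfiable

Setting (m, n, k, j, h) = (6, 6, 6, 4, 4) satisfies everything: constraint 3: n - m = 0; constraint 4: h + k = 10; constraint 5: h - m = -2, and the others follow.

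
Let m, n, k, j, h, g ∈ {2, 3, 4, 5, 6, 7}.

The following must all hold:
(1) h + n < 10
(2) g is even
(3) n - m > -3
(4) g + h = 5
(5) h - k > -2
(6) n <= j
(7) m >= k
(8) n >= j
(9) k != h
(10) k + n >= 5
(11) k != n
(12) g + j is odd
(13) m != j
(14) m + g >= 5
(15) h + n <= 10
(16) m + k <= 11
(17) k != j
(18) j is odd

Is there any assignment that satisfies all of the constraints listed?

Satisfiable

Setting (m, n, k, j, h, g) = (6, 5, 2, 5, 3, 2) satisfies everything: constraint 1: h + n = 8; constraint 3: n - m = -1; constraint 4: g + h = 5, and the others follow.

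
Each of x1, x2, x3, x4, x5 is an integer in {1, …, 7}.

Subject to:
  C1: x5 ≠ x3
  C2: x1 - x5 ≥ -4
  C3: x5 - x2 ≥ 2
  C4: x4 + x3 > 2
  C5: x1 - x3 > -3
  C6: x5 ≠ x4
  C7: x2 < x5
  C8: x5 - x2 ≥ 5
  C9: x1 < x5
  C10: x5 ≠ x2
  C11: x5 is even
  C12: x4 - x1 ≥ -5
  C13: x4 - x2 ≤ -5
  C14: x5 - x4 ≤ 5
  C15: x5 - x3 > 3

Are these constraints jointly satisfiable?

Constraints 2, 8, 12, and 13 give x2 − x4 ≥ 5, x4 − x1 ≥ -5, x1 − x5 ≥ -4, x5 − x2 ≥ 5.
Adding all 4 inequalities: the left sides telescope to 0, and the right sides sum to 5 + (-5) + (-4) + 5 = 1. So 0 ≥ 1, which is false.

Unsatisfiable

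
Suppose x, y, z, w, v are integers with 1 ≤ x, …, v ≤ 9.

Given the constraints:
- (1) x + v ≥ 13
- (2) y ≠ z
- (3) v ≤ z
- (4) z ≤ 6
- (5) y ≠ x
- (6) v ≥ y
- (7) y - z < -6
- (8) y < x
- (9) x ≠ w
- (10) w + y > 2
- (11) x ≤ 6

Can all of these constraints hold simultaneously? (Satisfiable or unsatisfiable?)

From constraint 11: x ≤ 6. From constraints 3 and 4: v ≤ z ≤ 6. Hence x + v ≤ 12. But constraint 1 requires x + v ≥ 13, and 13 > 12. Contradiction.

Unsatisfiable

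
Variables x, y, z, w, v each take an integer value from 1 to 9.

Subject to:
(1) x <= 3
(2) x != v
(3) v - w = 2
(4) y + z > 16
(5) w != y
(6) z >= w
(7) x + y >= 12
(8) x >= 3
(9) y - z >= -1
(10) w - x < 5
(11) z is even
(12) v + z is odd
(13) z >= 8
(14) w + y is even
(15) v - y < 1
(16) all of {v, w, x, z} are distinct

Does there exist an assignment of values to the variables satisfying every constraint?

Satisfiable

Take x = 3, y = 9, z = 8, w = 7, v = 9. Then constraint 3: v - w = 2; constraint 4: y + z = 17, and every other listed constraint is also met.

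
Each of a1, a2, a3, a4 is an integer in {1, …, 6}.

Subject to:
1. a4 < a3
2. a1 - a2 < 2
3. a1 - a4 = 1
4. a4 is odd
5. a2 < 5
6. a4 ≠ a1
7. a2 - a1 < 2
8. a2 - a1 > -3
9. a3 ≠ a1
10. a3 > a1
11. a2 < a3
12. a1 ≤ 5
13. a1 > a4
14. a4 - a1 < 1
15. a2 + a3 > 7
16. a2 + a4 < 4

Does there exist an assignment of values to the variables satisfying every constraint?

Satisfiable

Take a1 = 2, a2 = 2, a3 = 6, a4 = 1. Then constraint 2: a1 - a2 = 0; constraint 3: a1 - a4 = 1; constraint 7: a2 - a1 = 0, and every other listed constraint is also met.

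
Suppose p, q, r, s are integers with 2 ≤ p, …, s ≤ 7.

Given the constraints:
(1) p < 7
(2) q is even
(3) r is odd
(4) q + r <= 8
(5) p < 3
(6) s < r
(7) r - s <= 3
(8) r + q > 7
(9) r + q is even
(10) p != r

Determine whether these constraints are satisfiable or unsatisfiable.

Unsatisfiable

Constraint 3 makes r odd and constraint 2 makes q even, so r + q must be odd. Constraint 9 says r + q is even — contradiction.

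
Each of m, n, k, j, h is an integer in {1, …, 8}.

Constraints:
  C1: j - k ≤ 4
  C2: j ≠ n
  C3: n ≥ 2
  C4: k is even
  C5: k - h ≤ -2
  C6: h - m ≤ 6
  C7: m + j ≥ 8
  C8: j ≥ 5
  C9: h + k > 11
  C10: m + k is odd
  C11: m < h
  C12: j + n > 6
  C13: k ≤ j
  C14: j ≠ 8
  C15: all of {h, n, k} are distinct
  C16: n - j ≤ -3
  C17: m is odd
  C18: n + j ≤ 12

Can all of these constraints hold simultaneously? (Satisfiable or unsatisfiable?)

Satisfiable

One satisfying assignment is m = 3, n = 2, k = 6, j = 7, h = 8.
For the less obvious constraints — constraint 1: j - k = 1; constraint 5: k - h = -2; constraint 6: h - m = 5 — and the others hold by inspection.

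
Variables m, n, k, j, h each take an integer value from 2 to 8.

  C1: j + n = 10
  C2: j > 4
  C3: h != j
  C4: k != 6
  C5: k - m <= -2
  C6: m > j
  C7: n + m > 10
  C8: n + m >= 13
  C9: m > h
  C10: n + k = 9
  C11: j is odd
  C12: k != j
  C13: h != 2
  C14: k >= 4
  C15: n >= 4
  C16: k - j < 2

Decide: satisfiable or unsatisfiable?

Satisfiable

Setting (m, n, k, j, h) = (8, 5, 4, 5, 4) satisfies everything: constraint 1: j + n = 10; constraint 5: k - m = -4, and the others follow.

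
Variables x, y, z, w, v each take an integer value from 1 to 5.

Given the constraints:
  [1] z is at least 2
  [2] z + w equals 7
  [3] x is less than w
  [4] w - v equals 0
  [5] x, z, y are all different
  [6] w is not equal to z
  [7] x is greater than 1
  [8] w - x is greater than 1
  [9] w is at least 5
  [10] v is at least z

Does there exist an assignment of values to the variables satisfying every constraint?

Satisfiable

The assignment x = 3, y = 1, z = 2, w = 5, v = 5 works:
  constraint 2 holds since z + w = 7.
  constraint 4 holds since w - v = 0.
The rest check out directly.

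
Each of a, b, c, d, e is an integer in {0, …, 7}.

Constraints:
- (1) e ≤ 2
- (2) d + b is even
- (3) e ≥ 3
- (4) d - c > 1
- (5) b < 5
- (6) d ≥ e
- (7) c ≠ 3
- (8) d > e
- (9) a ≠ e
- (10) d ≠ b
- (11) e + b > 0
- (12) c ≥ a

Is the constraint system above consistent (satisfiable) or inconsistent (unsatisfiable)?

Unsatisfiable

From constraint 3: e ≥ 3. From constraint 1: e ≤ 2. But 2 < 3, so no value of e works.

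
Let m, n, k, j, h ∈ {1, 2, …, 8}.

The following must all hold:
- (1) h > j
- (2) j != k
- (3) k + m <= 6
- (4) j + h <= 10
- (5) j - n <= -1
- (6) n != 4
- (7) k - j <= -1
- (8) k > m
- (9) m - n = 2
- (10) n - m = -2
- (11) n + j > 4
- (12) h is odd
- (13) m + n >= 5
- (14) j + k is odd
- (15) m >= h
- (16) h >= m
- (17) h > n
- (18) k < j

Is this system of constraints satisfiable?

Constraints 5, 8, 15, 17, and 18 give j < n, n < h, h ≤ m, m < k, k < j. Chaining: j < n < h ≤ m < k < j, which forces j < j — impossible.

Unsatisfiable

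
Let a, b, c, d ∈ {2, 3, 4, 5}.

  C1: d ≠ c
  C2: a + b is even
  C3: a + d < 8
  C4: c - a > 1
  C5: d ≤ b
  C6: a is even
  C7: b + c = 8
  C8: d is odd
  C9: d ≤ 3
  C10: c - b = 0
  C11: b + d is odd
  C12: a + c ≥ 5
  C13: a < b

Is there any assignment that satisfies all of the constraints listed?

Setting (a, b, c, d) = (2, 4, 4, 3) satisfies everything: constraint 3: a + d = 5; constraint 4: c - a = 2; constraint 7: b + c = 8, and the others follow.

Satisfiable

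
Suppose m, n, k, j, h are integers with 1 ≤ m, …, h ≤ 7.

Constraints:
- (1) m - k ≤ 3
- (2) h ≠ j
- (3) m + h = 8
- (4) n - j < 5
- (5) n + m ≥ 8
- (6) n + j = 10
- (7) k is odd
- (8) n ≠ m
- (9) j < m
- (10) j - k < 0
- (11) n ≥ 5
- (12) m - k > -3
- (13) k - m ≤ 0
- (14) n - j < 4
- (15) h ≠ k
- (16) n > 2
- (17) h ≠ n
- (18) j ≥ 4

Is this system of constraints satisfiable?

One satisfying assignment is m = 5, n = 6, k = 5, j = 4, h = 3.
For the less obvious constraints — constraint 1: m - k = 0; constraint 3: m + h = 8 — and the others hold by inspection.

Satisfiable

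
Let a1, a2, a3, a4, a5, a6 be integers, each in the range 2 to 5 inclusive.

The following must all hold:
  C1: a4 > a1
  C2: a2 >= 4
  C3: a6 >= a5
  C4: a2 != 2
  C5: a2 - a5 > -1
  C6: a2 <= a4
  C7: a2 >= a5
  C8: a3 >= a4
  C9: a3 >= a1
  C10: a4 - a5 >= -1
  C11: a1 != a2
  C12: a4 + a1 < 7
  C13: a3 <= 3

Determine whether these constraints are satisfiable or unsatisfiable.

Unsatisfiable

From constraints 2 and 6: a4 ≥ a2 and a2 ≥ 4, so a4 ≥ 4. From constraints 8 and 13: a4 ≤ a3 and a3 ≤ 3, so a4 ≤ 3. But 3 < 4, so no value of a4 works.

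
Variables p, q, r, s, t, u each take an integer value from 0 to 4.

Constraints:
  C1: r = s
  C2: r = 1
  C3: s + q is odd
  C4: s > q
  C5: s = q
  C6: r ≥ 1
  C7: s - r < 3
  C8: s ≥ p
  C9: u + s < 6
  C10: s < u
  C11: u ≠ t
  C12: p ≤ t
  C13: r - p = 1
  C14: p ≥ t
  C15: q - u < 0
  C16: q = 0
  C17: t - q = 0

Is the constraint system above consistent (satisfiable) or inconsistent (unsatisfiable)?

Constraint 2 fixes r = 1 and constraint 16 fixes q = 0. Constraints 1 and 5 give r = s = q, so r = q. But 1 ≠ 0 — contradiction.

Unsatisfiable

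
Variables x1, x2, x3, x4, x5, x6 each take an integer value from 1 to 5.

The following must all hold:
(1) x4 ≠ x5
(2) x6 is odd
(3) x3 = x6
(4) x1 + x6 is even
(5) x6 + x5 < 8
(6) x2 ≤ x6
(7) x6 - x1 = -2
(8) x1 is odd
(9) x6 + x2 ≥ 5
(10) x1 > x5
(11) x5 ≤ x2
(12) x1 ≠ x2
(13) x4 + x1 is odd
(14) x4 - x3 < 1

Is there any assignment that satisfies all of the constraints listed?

One satisfying assignment is x1 = 5, x2 = 3, x3 = 3, x4 = 2, x5 = 3, x6 = 3.
For the less obvious constraints — constraint 5: x6 + x5 = 6; constraint 7: x6 - x1 = -2; constraint 9: x6 + x2 = 6 — and the others hold by inspection.

Satisfiable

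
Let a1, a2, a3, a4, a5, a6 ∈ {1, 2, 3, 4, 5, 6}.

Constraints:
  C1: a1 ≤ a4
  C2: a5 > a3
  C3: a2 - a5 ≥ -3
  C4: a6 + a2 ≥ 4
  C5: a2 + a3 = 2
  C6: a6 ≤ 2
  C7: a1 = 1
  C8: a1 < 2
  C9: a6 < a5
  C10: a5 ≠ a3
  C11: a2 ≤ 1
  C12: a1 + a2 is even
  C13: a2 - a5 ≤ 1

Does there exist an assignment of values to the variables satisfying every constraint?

From constraint 6: a6 ≤ 2. From constraint 11: a2 ≤ 1. Hence a6 + a2 ≤ 3. But constraint 4 requires a6 + a2 ≥ 4, and 4 > 3. Contradiction.

Unsatisfiable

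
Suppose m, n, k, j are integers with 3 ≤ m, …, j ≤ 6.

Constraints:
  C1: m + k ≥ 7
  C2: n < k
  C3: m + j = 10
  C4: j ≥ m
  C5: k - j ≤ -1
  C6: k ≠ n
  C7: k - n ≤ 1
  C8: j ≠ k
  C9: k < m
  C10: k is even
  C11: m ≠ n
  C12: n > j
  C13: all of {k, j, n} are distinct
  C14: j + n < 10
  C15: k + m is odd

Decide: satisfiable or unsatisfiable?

Unsatisfiable

Constraints 2, 4, 9, and 12 give k < m, m ≤ j, j < n, n < k. Chaining: k < m ≤ j < n < k, which forces k < k — impossible.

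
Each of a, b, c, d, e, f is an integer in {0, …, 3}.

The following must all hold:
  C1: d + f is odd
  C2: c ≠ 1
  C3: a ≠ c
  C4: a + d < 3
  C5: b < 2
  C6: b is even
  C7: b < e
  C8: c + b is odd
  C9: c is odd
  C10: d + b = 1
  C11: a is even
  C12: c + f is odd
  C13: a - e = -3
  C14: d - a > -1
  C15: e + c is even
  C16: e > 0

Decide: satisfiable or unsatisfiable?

Try a = 0, b = 0, c = 3, d = 1, e = 3, f = 2.
Check constraint 4: a + d = 1; constraint 10: d + b = 1. The remaining constraints are straightforward to verify.

Satisfiable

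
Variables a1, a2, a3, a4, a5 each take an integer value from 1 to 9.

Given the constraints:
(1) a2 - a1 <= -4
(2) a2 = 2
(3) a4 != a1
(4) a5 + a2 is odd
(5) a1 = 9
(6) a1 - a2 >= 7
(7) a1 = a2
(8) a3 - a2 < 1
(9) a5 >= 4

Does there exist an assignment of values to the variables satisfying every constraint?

Unsatisfiable

Constraint 5 fixes a1 = 9 and constraint 2 fixes a2 = 2, but constraint 7 requires a1 = a2. Since 9 ≠ 2, contradiction.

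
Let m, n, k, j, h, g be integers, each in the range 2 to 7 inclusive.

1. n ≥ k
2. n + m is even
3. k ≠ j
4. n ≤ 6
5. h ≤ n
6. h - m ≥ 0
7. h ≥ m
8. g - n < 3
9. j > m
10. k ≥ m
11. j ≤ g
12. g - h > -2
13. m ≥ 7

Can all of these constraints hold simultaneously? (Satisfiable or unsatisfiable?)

From constraints 7 and 13: h ≥ m and m ≥ 7, so h ≥ 7. From constraints 4 and 5: h ≤ n and n ≤ 6, so h ≤ 6. But 6 < 7, so no value of h works.

Unsatisfiable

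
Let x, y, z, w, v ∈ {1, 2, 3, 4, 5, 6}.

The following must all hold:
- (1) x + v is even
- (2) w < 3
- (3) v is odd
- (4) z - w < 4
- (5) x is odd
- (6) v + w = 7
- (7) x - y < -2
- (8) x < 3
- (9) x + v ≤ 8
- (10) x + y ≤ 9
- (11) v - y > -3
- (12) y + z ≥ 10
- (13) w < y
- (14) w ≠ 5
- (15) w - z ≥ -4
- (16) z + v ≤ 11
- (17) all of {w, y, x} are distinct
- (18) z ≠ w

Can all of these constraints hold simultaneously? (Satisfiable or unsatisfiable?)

Satisfiable

Try x = 1, y = 5, z = 5, w = 2, v = 5.
Check constraint 4: z - w = 3; constraint 6: v + w = 7. The remaining constraints are straightforward to verify.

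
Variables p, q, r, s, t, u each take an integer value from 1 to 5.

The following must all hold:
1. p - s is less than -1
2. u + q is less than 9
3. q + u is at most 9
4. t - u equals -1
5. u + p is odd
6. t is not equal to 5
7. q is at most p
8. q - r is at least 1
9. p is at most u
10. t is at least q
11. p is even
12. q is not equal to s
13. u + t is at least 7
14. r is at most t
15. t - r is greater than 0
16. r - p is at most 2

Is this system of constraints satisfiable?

Satisfiable

Setting (p, q, r, s, t, u) = (2, 2, 1, 5, 4, 5) satisfies everything: constraint 1: p - s = -3; constraint 2: u + q = 7; constraint 3: q + u = 7, and the others follow.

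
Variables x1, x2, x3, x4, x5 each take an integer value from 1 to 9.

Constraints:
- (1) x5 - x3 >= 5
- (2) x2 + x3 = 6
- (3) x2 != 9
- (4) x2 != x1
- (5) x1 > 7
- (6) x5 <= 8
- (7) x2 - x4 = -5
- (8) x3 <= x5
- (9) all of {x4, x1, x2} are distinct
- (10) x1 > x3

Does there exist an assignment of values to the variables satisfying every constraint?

One satisfying assignment is x1 = 9, x2 = 3, x3 = 3, x4 = 8, x5 = 8.
For the less obvious constraints — constraint 1: x5 - x3 = 5; constraint 2: x2 + x3 = 6 — and the others hold by inspection.

Satisfiable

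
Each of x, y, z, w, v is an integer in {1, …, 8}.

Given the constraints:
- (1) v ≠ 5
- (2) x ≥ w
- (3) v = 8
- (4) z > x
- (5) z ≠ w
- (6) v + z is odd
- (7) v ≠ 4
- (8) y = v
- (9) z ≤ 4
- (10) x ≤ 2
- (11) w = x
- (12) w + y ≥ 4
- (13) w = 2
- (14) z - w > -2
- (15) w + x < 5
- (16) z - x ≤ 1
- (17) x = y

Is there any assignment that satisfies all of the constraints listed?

Unsatisfiable

Constraint 13 fixes w = 2 and constraint 3 fixes v = 8. Constraints 8, 11, and 17 give w = x = y = v, so w = v. But 2 ≠ 8 — contradiction.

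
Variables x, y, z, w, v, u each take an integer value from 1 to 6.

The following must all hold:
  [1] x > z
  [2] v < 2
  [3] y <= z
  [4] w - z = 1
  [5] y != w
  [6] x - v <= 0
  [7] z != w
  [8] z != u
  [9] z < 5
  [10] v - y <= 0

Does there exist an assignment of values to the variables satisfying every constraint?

Unsatisfiable

Constraints 1, 3, 6, and 10 give y ≤ z, z < x, x ≤ v, v ≤ y. Chaining: y ≤ z < x ≤ v ≤ y, which forces y < y — impossible.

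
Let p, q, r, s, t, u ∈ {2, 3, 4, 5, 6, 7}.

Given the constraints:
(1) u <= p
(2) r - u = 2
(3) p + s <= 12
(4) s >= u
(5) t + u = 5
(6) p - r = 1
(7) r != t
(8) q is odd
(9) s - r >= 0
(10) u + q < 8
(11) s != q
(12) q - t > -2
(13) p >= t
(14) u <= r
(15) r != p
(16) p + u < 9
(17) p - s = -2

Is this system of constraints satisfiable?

Satisfiable

One satisfying assignment is p = 5, q = 3, r = 4, s = 7, t = 3, u = 2.
For the less obvious constraints — constraint 2: r - u = 2; constraint 3: p + s = 12; constraint 5: t + u = 5 — and the others hold by inspection.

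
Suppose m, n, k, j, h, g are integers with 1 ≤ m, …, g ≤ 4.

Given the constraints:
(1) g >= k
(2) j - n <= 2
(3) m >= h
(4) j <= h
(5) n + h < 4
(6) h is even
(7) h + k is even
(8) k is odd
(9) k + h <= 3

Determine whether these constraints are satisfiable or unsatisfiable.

Constraint 6 makes h even and constraint 8 makes k odd, so h + k must be odd. Constraint 7 says h + k is even — contradiction.

Unsatisfiable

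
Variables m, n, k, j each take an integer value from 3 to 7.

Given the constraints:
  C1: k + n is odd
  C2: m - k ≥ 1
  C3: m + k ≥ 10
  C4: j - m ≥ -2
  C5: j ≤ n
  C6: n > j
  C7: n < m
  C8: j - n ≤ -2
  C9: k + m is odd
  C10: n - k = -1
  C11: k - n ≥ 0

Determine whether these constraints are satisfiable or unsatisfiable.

Unsatisfiable

Constraints 2, 4, 8, and 11 give k − n ≥ 0, n − j ≥ 2, j − m ≥ -2, m − k ≥ 1.
Adding all 4 inequalities: the left sides telescope to 0, and the right sides sum to 0 + 2 + (-2) + 1 = 1. So 0 ≥ 1, which is false.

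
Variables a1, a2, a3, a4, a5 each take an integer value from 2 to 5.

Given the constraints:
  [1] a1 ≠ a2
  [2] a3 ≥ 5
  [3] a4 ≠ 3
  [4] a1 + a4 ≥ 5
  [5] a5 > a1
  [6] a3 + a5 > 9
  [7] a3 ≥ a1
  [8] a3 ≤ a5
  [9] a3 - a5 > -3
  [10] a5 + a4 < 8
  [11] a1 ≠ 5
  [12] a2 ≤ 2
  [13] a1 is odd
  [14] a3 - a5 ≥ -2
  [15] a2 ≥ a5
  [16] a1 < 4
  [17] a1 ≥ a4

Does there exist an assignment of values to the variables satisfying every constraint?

From constraints 2 and 8: a5 ≥ a3 and a3 ≥ 5, so a5 ≥ 5. From constraints 12 and 15: a5 ≤ a2 and a2 ≤ 2, so a5 ≤ 2. But 2 < 5, so no value of a5 works.

Unsatisfiable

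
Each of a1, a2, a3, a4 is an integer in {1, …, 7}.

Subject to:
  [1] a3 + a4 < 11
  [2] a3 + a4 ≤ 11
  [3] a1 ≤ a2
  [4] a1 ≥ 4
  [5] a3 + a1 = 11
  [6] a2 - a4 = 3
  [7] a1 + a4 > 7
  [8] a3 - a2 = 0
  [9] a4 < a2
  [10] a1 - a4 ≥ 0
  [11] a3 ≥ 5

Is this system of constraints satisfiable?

Satisfiable

Try a1 = 5, a2 = 6, a3 = 6, a4 = 3.
Check constraint 1: a3 + a4 = 9; constraint 2: a3 + a4 = 9; constraint 5: a3 + a1 = 11. The remaining constraints are straightforward to verify.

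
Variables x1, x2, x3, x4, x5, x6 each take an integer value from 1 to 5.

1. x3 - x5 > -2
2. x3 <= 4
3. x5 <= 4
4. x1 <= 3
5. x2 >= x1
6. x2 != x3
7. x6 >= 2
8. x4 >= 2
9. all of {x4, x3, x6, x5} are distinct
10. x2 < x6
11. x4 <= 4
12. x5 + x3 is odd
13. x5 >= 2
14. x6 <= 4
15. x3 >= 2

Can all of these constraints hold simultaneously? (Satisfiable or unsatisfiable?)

Constraints 2, 3, 7, 8, 11, 13, 14, and 15 confine each of x4, x3, x6, x5 to the 3 values {2, …, 4}.
Constraint 9 requires all 4 of them to be distinct, but only 3 values are available — impossible by the pigeonhole principle.

Unsatisfiable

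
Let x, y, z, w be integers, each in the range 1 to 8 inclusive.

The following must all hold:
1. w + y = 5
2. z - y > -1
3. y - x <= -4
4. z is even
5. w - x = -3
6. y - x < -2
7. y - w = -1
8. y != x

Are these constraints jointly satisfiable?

Satisfiable

Take x = 6, y = 2, z = 2, w = 3. Then constraint 1: w + y = 5; constraint 2: z - y = 0; constraint 3: y - x = -4, and every other listed constraint is also met.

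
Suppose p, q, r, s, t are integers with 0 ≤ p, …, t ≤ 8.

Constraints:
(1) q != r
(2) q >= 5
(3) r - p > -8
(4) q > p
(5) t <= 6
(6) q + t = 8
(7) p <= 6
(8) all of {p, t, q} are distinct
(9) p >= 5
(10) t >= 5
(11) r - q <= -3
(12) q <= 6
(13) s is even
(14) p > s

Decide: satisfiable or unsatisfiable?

Unsatisfiable

Constraints 2, 5, 7, 9, 10, and 12 confine each of p, t, q to the 2 values {5, 6}.
Constraint 8 requires all 3 of them to be distinct, but only 2 values are available — impossible by the pigeonhole principle.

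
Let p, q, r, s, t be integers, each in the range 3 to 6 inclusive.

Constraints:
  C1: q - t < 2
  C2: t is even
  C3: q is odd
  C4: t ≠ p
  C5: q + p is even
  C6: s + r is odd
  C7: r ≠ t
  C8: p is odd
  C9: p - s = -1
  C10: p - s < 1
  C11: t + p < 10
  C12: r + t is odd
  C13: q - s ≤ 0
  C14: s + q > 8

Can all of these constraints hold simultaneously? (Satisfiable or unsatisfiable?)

Satisfiable

Setting (p, q, r, s, t) = (5, 3, 3, 6, 4) satisfies everything: constraint 1: q - t = -1; constraint 9: p - s = -1; constraint 10: p - s = -1, and the others follow.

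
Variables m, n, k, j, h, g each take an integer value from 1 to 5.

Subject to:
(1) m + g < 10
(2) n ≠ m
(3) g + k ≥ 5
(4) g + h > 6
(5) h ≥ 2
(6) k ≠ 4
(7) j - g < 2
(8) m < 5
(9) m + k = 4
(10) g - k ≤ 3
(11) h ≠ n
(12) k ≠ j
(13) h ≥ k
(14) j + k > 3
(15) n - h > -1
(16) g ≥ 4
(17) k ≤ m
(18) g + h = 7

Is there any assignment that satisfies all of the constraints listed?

Setting (m, n, k, j, h, g) = (3, 5, 1, 3, 3, 4) satisfies everything: constraint 1: m + g = 7; constraint 3: g + k = 5; constraint 4: g + h = 7, and the others follow.

Satisfiable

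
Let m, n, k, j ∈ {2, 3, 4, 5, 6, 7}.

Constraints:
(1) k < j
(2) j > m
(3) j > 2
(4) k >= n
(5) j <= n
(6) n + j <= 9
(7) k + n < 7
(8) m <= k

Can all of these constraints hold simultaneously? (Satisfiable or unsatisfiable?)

Constraints 1, 4, and 5 give k < j, j ≤ n, n ≤ k. Chaining: k < j ≤ n ≤ k, which forces k < k — impossible.

Unsatisfiable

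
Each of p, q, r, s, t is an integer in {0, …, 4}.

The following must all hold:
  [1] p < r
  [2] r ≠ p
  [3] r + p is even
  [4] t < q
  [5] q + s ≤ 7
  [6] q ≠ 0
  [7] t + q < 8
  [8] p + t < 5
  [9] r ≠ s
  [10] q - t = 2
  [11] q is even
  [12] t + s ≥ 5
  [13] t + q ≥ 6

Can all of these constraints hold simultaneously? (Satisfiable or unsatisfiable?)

The assignment p = 0, q = 4, r = 2, s = 3, t = 2 works:
  constraint 5 holds since q + s = 7.
  constraint 7 holds since t + q = 6.
  constraint 8 holds since p + t = 2.
The rest check out directly.

Satisfiable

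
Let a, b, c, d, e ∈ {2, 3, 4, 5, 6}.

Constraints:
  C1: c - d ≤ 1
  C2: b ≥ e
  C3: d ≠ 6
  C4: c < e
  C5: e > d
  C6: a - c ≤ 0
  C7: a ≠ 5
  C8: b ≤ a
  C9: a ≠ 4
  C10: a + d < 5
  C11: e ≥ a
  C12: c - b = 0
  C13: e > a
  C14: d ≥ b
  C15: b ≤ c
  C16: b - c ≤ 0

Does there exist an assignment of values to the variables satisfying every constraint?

Constraints 2, 4, 6, and 8 give e ≤ b, b ≤ a, a ≤ c, c < e. Chaining: e ≤ b ≤ a ≤ c < e, which forces e < e — impossible.

Unsatisfiable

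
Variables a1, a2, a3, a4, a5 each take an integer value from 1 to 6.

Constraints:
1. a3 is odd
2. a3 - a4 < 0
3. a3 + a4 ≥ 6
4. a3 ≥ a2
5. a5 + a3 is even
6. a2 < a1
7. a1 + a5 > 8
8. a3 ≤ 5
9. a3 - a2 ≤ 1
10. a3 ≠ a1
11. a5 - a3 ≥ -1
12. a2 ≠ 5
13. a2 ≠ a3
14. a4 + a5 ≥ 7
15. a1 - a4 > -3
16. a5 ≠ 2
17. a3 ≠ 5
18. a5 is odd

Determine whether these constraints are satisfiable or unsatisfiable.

The assignment a1 = 4, a2 = 2, a3 = 3, a4 = 5, a5 = 5 works:
  constraint 2 holds since a3 - a4 = -2.
  constraint 3 holds since a3 + a4 = 8.
The rest check out directly.

Satisfiable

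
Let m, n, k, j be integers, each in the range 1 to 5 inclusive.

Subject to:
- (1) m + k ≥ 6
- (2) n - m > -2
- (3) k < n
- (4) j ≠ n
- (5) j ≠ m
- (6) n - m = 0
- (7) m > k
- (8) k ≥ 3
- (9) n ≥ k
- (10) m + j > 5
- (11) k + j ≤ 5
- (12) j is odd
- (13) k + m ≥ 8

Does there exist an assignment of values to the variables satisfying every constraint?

Satisfiable

One satisfying assignment is m = 5, n = 5, k = 3, j = 1.
For the less obvious constraints — constraint 1: m + k = 8; constraint 2: n - m = 0 — and the others hold by inspection.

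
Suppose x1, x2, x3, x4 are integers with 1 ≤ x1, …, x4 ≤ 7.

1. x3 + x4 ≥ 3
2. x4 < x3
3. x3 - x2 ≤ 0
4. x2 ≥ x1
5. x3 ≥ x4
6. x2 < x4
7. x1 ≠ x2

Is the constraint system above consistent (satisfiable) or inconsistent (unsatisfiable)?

Unsatisfiable

Constraints 2, 3, and 6 give x2 < x4, x4 < x3, x3 ≤ x2. Chaining: x2 < x4 < x3 ≤ x2, which forces x2 < x2 — impossible.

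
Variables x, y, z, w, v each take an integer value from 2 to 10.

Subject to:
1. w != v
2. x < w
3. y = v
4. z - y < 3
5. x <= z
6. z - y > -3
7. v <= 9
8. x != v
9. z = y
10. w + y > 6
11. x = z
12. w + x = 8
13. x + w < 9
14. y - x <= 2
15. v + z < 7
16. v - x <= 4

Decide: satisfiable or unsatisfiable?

Unsatisfiable

From constraints 3, 9, and 11, x = z = y = v, so x = v. But constraint 8 says x ≠ v. Contradiction.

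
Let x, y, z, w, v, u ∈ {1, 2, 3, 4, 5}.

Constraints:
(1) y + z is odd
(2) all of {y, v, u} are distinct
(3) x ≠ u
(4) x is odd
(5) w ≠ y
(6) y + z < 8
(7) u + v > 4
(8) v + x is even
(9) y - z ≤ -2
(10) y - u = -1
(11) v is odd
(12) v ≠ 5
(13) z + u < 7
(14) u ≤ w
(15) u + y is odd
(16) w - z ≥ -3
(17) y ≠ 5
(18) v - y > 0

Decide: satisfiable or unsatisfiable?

Satisfiable

Try x = 1, y = 1, z = 4, w = 4, v = 3, u = 2.
Check constraint 6: y + z = 5; constraint 7: u + v = 5. The remaining constraints are straightforward to verify.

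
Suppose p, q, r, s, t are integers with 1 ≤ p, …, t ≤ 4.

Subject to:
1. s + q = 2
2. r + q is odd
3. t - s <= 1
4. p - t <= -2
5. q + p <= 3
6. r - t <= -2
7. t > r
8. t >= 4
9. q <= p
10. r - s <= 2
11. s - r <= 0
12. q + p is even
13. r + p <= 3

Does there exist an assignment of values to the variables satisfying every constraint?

Constraints 3, 6, and 11 give r − s ≥ 0, s − t ≥ -1, t − r ≥ 2.
Adding all 3 inequalities: the left sides telescope to 0, and the right sides sum to 0 + (-1) + 2 = 1. So 0 ≥ 1, which is false.

Unsatisfiable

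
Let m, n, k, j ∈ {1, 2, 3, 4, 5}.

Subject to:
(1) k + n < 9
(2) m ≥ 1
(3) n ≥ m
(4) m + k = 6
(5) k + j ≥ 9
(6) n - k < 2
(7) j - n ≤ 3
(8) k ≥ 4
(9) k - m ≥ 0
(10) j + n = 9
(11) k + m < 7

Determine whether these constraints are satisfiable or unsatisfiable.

Satisfiable

Take m = 2, n = 4, k = 4, j = 5. Then constraint 1: k + n = 8; constraint 4: m + k = 6; constraint 5: k + j = 9, and every other listed constraint is also met.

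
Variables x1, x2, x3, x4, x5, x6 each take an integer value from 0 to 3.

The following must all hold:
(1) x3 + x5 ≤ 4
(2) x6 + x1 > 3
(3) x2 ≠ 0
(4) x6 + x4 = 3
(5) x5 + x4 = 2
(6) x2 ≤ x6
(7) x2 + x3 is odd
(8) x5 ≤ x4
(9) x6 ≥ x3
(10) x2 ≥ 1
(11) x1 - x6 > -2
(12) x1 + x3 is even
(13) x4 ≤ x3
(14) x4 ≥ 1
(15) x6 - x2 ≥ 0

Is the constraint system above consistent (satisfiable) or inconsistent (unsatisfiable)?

Satisfiable

Take x1 = 3, x2 = 2, x3 = 1, x4 = 1, x5 = 1, x6 = 2. Then constraint 1: x3 + x5 = 2; constraint 2: x6 + x1 = 5, and every other listed constraint is also met.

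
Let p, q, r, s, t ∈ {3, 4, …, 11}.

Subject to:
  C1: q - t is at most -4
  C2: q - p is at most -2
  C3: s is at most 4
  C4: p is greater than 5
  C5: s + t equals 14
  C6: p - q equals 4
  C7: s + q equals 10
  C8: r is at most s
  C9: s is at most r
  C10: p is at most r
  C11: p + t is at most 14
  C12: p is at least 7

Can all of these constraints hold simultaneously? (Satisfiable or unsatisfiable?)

From constraints 10 and 12: r ≥ p and p ≥ 7, so r ≥ 7. From constraints 3 and 8: r ≤ s and s ≤ 4, so r ≤ 4. But 4 < 7, so no value of r works.

Unsatisfiable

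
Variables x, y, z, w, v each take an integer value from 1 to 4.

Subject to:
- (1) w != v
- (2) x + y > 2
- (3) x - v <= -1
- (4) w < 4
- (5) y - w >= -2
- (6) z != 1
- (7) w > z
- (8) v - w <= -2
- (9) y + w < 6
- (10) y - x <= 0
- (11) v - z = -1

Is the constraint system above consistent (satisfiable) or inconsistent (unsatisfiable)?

Constraints 3, 5, 8, and 10 give y − w ≥ -2, w − v ≥ 2, v − x ≥ 1, x − y ≥ 0.
Adding all 4 inequalities: the left sides telescope to 0, and the right sides sum to (-2) + 2 + 1 + 0 = 1. So 0 ≥ 1, which is false.

Unsatisfiable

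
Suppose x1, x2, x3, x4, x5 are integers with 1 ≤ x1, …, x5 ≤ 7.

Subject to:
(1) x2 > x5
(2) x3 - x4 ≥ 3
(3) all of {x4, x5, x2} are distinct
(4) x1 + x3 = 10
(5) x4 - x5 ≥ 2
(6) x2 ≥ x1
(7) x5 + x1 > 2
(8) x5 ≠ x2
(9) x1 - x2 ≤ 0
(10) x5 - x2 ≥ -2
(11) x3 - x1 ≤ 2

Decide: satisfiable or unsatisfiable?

Constraints 2, 5, 9, 10, and 11 give x4 − x5 ≥ 2, x5 − x2 ≥ -2, x2 − x1 ≥ 0, x1 − x3 ≥ -2, x3 − x4 ≥ 3.
Adding all 5 inequalities: the left sides telescope to 0, and the right sides sum to 2 + (-2) + 0 + (-2) + 3 = 1. So 0 ≥ 1, which is false.

Unsatisfiable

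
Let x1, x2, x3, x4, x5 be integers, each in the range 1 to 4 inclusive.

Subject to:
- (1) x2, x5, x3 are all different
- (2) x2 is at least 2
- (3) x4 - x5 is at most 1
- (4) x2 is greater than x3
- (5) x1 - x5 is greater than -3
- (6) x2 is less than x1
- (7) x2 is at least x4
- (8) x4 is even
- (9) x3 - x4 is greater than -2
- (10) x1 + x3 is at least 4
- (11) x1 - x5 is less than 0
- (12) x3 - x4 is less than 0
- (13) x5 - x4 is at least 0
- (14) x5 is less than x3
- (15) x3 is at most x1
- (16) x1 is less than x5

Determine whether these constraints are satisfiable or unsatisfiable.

Constraints 6, 7, 12, 14, and 16 give x1 < x5, x5 < x3, x3 < x4, x4 ≤ x2, x2 < x1. Chaining: x1 < x5 < x3 < x4 ≤ x2 < x1, which forces x1 < x1 — impossible.

Unsatisfiable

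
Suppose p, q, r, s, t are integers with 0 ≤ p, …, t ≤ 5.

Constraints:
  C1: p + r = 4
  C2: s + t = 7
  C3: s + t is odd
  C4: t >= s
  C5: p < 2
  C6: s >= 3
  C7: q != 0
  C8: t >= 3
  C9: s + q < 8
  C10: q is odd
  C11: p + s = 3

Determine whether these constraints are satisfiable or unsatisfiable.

Satisfiable

Setting (p, q, r, s, t) = (0, 3, 4, 3, 4) satisfies everything: constraint 1: p + r = 4; constraint 2: s + t = 7; constraint 9: s + q = 6, and the others follow.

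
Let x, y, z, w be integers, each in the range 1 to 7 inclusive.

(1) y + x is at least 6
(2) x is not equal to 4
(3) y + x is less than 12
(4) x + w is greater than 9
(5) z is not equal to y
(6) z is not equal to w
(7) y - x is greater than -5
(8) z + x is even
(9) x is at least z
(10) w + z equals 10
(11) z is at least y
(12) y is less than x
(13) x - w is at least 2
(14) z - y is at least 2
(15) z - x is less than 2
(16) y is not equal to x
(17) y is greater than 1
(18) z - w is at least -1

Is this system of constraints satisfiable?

Satisfiable

Try x = 6, y = 3, z = 6, w = 4.
Check constraint 1: y + x = 9; constraint 3: y + x = 9. The remaining constraints are straightforward to verify.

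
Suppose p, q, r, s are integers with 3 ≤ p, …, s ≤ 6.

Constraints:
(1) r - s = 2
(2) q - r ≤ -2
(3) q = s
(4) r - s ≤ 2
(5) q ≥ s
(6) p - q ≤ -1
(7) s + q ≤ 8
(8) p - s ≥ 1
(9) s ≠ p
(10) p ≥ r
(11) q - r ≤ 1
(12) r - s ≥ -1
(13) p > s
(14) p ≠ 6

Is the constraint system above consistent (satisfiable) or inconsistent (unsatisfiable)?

Constraints 2, 4, 6, and 8 give s − r ≥ -2, r − q ≥ 2, q − p ≥ 1, p − s ≥ 1.
Adding all 4 inequalities: the left sides telescope to 0, and the right sides sum to (-2) + 2 + 1 + 1 = 2. So 0 ≥ 2, which is false.

Unsatisfiable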